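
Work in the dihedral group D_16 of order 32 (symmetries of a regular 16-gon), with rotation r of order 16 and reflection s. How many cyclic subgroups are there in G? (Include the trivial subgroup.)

21

Group the elements of G by the cyclic subgroup they generate; each cyclic subgroup of order d accounts for φ(d) elements.
Cyclic subgroups by order — order 1: 1; order 2: 17; order 4: 1; order 8: 1; order 16: 1.
Total: 21.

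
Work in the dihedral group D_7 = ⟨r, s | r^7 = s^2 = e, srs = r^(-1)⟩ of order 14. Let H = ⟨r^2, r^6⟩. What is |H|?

|⟨r^2⟩| = 7 and |⟨r^6⟩| = 7, so |H| is a multiple of lcm(7, 7) = 7 and divides |G| = 14.
Closing under the operation: H = {e, r, r^2, r^3, r^4, r^5, r^6}, so |H| = 7.

7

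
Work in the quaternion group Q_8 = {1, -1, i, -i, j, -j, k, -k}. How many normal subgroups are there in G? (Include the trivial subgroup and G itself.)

6

G has 6 subgroups. Checking conjugation-invariance by order — order 1: 1/1 normal; order 2: 1/1 normal; order 4: 3/3 normal; order 8: 1/1 normal.
Total normal subgroups: 6.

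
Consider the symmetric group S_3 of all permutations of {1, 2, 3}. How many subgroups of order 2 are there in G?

|G| = 6 and 2 | 6, so subgroups of order 2 are possible by Lagrange.
The subgroups of order 2 are: {e, (1 2)}; {e, (1 3)}; {e, (2 3)}.
So G has 3 subgroups of order 2.

3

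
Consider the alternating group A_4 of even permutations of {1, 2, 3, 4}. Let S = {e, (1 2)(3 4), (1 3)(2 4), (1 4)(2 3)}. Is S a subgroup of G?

Yes

|S| = 4 divides |G| = 12, consistent with Lagrange.
S contains the identity, every element's inverse is in S, and S is closed under ∘: it is a subgroup.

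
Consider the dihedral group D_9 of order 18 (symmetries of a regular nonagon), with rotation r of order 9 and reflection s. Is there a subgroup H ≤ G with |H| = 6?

Yes

6 | 18. A subgroup of order 6 is {e, r^3, r^6, r^2s, r^5s, r^8s}.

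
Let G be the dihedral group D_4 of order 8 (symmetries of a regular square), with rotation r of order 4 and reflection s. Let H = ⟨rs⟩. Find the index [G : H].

|⟨rs⟩| = 2 and |G| = 8.
By Lagrange, [G : H] = |G|/|H| = 8/2 = 4.

4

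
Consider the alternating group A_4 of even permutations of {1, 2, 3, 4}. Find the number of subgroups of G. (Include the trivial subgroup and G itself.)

10

|G| = 12, so by Lagrange every subgroup order divides 12. Divisors: 1, 2, 3, 4, 6, 12.
Subgroups by order — order 1: 1; order 2: 3; order 3: 4; order 4: 1; order 6: 0; order 12: 1.
Total: 1 + 3 + 4 + 1 + 0 + 1 = 10.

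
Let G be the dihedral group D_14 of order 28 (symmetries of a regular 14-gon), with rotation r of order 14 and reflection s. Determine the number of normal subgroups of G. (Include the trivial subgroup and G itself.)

G has 28 subgroups. Checking conjugation-invariance by order — order 1: 1/1 normal; order 2: 1/15 normal; order 4: 0/7 normal; order 7: 1/1 normal; order 14: 3/3 normal; order 28: 1/1 normal.
Total normal subgroups: 7.

7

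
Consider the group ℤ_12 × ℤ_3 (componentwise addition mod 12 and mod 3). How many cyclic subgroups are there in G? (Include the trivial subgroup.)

15

Each element a generates a cyclic subgroup ⟨a⟩; distinct elements may generate the same one (a cyclic group of order d has φ(d) generators).
Cyclic subgroups by order — order 1: 1; order 2: 1; order 3: 4; order 4: 1; order 6: 4; order 12: 4.
Total: 15.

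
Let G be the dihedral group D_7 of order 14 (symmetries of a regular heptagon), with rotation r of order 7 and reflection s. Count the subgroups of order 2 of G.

|G| = 14 and 2 | 14, so subgroups of order 2 are possible by Lagrange.
The subgroups of order 2 are: {e, r^2s}; {e, r^3s}; {e, r^4s}; {e, r^5s}; … (7 in all).
So G has 7 subgroups of order 2.

7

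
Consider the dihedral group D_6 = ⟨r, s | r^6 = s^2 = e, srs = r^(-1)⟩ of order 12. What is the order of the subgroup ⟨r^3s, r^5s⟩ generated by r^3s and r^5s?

6

|⟨r^3s⟩| = 2 and |⟨r^5s⟩| = 2, so |H| is a multiple of lcm(2, 2) = 2 and divides |G| = 12.
Closing under the operation: H = {e, r^2, r^4, rs, r^3s, r^5s}, so |H| = 6.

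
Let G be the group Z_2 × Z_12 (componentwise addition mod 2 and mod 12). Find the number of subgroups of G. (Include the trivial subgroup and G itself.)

16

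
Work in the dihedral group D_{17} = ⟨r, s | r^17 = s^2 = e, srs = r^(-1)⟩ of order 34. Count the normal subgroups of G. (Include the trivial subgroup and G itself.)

G has 20 subgroups. Checking conjugation-invariance by order — order 1: 1/1 normal; order 2: 0/17 normal; order 17: 1/1 normal; order 34: 1/1 normal.
Total normal subgroups: 3.

3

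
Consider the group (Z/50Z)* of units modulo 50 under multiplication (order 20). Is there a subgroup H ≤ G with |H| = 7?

No

7 does not divide |G| = 20, so by Lagrange no subgroup of order 7 exists.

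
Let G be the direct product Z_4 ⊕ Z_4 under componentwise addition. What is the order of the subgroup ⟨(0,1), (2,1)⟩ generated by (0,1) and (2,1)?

|⟨(0,1)⟩| = 4 and |⟨(2,1)⟩| = 4, so |H| is a multiple of lcm(4, 4) = 4 and divides |G| = 16.
Closing under the operation: H = {(0,0), (0,1), (0,2), (0,3), (2,0), (2,1), (2,2), (2,3)}, so |H| = 8.

8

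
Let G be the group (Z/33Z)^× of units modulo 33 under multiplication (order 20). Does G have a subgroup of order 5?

Yes

5 | 20. A subgroup of order 5 is {1, 4, 16, 25, 31}.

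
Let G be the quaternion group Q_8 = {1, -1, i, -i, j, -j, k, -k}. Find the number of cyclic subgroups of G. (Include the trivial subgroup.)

Group the elements of G by the cyclic subgroup they generate; each cyclic subgroup of order d accounts for φ(d) elements.
Cyclic subgroups by order — order 1: 1; order 2: 1; order 4: 3.
Total: 5.

5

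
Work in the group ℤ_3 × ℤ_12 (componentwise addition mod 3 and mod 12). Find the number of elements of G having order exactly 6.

An element (a,b) has order lcm(ord(a), ord(b)); count pairs with lcm equal to 6.
Enumerating gives 8 such elements.

8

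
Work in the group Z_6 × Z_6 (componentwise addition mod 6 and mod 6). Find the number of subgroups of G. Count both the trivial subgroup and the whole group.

30

|G| = 36, so by Lagrange every subgroup order divides 36. Divisors: 1, 2, 3, 4, 6, 9, 12, 18, 36.
Subgroups by order — order 1: 1; order 2: 3; order 3: 4; order 4: 1; order 6: 12; order 9: 1; order 12: 4; order 18: 3; order 36: 1.
Total: 1 + 3 + 4 + 1 + 12 + 1 + 4 + 3 + 1 = 30.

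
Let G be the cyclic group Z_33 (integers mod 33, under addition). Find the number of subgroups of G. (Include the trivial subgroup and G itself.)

A cyclic group of order 33 has exactly one subgroup for each divisor of 33.
Divisors of 33: 1, 3, 11, 33.
So Z_33 has 4 subgroups.

4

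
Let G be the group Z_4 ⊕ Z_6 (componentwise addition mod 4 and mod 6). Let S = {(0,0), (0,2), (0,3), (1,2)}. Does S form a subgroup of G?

No

(1,2) ∈ S but its inverse (3,4) ∉ S, so S is not a subgroup.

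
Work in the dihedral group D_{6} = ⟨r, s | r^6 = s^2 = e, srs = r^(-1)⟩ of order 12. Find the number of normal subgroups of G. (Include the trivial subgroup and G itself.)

7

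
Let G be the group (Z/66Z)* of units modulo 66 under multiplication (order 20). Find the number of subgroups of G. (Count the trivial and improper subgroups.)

10

|G| = 20, so by Lagrange every subgroup order divides 20. Divisors: 1, 2, 4, 5, 10, 20.
Subgroups by order — order 1: 1; order 2: 3; order 4: 1; order 5: 1; order 10: 3; order 20: 1.
Total: 1 + 3 + 1 + 1 + 3 + 1 = 10.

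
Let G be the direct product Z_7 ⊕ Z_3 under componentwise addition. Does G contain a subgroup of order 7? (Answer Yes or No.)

Yes

7 | 21. A subgroup of order 7 is {(0,0), (1,0), (2,0), (3,0), (4,0), (5,0), (6,0)}.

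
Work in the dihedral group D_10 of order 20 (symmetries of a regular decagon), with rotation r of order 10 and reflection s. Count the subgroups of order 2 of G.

11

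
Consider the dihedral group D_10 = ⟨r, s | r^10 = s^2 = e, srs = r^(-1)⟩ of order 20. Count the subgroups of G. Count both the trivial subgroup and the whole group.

|G| = 20, so by Lagrange every subgroup order divides 20. Divisors: 1, 2, 4, 5, 10, 20.
Subgroups by order — order 1: 1; order 2: 11; order 4: 5; order 5: 1; order 10: 3; order 20: 1.
Total: 1 + 11 + 5 + 1 + 3 + 1 = 22.

22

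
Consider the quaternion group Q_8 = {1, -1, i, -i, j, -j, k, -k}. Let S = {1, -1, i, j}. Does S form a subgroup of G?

i ∈ S but its inverse -i ∉ S, so S is not a subgroup.

No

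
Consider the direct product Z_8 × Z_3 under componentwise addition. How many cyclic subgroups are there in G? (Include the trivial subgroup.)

Each element a generates a cyclic subgroup ⟨a⟩; distinct elements may generate the same one (a cyclic group of order d has φ(d) generators).
Cyclic subgroups by order — order 1: 1; order 2: 1; order 3: 1; order 4: 1; order 6: 1; order 8: 1; order 12: 1; order 24: 1.
Total: 8.

8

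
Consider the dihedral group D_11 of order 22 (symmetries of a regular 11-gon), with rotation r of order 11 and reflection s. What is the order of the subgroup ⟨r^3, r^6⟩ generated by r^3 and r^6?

11

|⟨r^3⟩| = 11 and |⟨r^6⟩| = 11, so |H| is a multiple of lcm(11, 11) = 11 and divides |G| = 22.
Closing under the operation: H = {e, r, r^2, r^3, r^4, r^5, r^6, r^7, r^8, r^9, r^10}, so |H| = 11.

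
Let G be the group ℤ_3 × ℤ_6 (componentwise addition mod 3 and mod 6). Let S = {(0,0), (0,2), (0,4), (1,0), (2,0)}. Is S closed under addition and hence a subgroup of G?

No

|S| = 5 does not divide |G| = 18, so by Lagrange S is not a subgroup.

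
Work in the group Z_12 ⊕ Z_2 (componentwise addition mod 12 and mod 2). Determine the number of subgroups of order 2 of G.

|G| = 24 and 2 | 24, so subgroups of order 2 are possible by Lagrange.
The subgroups of order 2 are: {(0,0), (0,1)}; {(0,0), (6,0)}; {(0,0), (6,1)}.
So G has 3 subgroups of order 2.

3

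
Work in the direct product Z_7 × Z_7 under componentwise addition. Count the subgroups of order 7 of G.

8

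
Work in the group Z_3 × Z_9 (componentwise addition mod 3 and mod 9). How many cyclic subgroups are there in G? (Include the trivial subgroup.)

8

Group the elements of G by the cyclic subgroup they generate; each cyclic subgroup of order d accounts for φ(d) elements.
Cyclic subgroups by order — order 1: 1; order 3: 4; order 9: 3.
Total: 8.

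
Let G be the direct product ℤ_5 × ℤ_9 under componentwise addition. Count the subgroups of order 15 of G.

1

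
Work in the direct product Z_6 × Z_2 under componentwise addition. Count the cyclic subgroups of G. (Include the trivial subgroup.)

8

Group the elements of G by the cyclic subgroup they generate; each cyclic subgroup of order d accounts for φ(d) elements.
Cyclic subgroups by order — order 1: 1; order 2: 3; order 3: 1; order 6: 3.
Total: 8.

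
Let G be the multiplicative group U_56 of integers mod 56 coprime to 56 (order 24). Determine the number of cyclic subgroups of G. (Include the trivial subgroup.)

16

Each element a generates a cyclic subgroup ⟨a⟩; distinct elements may generate the same one (a cyclic group of order d has φ(d) generators).
Cyclic subgroups by order — order 1: 1; order 2: 7; order 3: 1; order 6: 7.
Total: 16.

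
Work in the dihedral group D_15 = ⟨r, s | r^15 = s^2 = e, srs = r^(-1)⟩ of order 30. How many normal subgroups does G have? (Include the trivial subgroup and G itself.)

G has 28 subgroups. Checking conjugation-invariance by order — order 1: 1/1 normal; order 2: 0/15 normal; order 3: 1/1 normal; order 5: 1/1 normal; order 6: 0/5 normal; order 10: 0/3 normal; order 15: 1/1 normal; order 30: 1/1 normal.
Total normal subgroups: 5.

5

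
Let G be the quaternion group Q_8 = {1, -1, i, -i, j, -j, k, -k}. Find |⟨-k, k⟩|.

4

|⟨-k⟩| = 4 and |⟨k⟩| = 4, so |H| is a multiple of lcm(4, 4) = 4 and divides |G| = 8.
Closing under the operation: H = {1, -1, k, -k}, so |H| = 4.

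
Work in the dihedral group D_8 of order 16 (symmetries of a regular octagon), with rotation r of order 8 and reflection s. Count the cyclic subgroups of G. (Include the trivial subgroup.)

Group the elements of G by the cyclic subgroup they generate; each cyclic subgroup of order d accounts for φ(d) elements.
Cyclic subgroups by order — order 1: 1; order 2: 9; order 4: 1; order 8: 1.
Total: 12.

12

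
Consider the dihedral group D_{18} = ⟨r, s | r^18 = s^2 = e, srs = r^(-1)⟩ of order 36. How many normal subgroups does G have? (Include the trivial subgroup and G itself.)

9

G has 45 subgroups. Checking conjugation-invariance by order — order 1: 1/1 normal; order 2: 1/19 normal; order 3: 1/1 normal; order 4: 0/9 normal; order 6: 1/7 normal; order 9: 1/1 normal; order 12: 0/3 normal; order 18: 3/3 normal; order 36: 1/1 normal.
Total normal subgroups: 9.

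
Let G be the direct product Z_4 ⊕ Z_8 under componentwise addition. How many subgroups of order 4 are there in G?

|G| = 32 and 4 | 32, so subgroups of order 4 are possible by Lagrange.
The subgroups of order 4 are: {(0,0), (0,2), (0,4), (0,6)}; {(0,0), (0,4), (2,0), (2,4)}; {(0,0), (0,4), (2,2), (2,6)}; {(0,0), (1,0), (2,0), (3,0)}; … (7 in all).
So G has 7 subgroups of order 4.

7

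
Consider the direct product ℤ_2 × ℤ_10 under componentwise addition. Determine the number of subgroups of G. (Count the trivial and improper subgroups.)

10

|G| = 20, so by Lagrange every subgroup order divides 20. Divisors: 1, 2, 4, 5, 10, 20.
Subgroups by order — order 1: 1; order 2: 3; order 4: 1; order 5: 1; order 10: 3; order 20: 1.
Total: 1 + 3 + 1 + 1 + 3 + 1 = 10.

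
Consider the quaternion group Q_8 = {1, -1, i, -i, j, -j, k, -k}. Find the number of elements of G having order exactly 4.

The elements of order 4 are: i, -i, j, -j, k, -k.
That's 6.

6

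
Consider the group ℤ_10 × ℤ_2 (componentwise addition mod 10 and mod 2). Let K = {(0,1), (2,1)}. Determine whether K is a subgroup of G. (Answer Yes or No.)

The identity (0,0) ∉ K, so K is not a subgroup.

No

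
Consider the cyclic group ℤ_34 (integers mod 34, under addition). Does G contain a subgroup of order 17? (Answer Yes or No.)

Yes

17 | 34. A subgroup of order 17 is {0, 2, 4, 6, 8, 10, 12, 14, 16, 18, 20, 22, 24, 26, 28, 30, 32}.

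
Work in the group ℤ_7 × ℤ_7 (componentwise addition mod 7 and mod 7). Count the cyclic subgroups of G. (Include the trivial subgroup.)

9

A cyclic subgroup of order d is generated by each of its φ(d) elements of order d, so the cyclic subgroups of order d number (#elements of order d)/φ(d).
Cyclic subgroups by order — order 1: 1; order 7: 8.
Total: 9.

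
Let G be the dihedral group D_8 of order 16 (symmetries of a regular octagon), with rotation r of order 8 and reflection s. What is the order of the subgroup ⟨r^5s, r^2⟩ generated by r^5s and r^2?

8

|⟨r^5s⟩| = 2 and |⟨r^2⟩| = 4, so |H| is a multiple of lcm(2, 4) = 4 and divides |G| = 16.
Closing under the operation: H = {e, r^2, r^4, r^6, rs, r^3s, r^5s, r^7s}, so |H| = 8.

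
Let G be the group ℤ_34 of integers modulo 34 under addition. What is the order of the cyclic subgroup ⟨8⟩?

17

In ℤ_34, the order of an element a is n/gcd(a, n).
gcd(8, 34) = 2, so |⟨8⟩| = 34/2 = 17.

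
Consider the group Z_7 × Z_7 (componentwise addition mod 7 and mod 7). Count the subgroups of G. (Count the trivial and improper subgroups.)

|G| = 49, so by Lagrange every subgroup order divides 49. Divisors: 1, 7, 49.
Subgroups by order — order 1: 1; order 7: 8; order 49: 1.
Total: 1 + 8 + 1 = 10.

10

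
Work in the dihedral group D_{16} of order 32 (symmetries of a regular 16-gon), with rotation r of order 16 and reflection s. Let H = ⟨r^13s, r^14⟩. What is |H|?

16

|⟨r^13s⟩| = 2 and |⟨r^14⟩| = 8, so |H| is a multiple of lcm(2, 8) = 8 and divides |G| = 32.
Closing under the operation: H = {e, r^2, r^4, r^6, r^8, r^10, r^12, r^14, rs, r^3s, r^5s, r^7s, r^9s, r^11s, r^13s, r^15s}, so |H| = 16.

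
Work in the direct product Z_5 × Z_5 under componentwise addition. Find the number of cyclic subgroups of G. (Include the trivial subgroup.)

Group the elements of G by the cyclic subgroup they generate; each cyclic subgroup of order d accounts for φ(d) elements.
Cyclic subgroups by order — order 1: 1; order 5: 6.
Total: 7.

7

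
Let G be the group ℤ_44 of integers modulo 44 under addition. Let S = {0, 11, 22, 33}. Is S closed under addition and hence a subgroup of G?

|S| = 4 divides |G| = 44, consistent with Lagrange.
S contains the identity, every element's inverse is in S, and S is closed under +: it is a subgroup.
In fact S = ⟨33⟩.

Yes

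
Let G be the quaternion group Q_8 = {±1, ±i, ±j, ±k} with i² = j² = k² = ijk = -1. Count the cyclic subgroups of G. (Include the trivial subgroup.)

Each element a generates a cyclic subgroup ⟨a⟩; distinct elements may generate the same one (a cyclic group of order d has φ(d) generators).
Cyclic subgroups by order — order 1: 1; order 2: 1; order 4: 3.
Total: 5.

5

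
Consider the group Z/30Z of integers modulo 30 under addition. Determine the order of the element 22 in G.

In Z/30Z, the order of an element a is n/gcd(a, n).
gcd(22, 30) = 2, so |⟨22⟩| = 30/2 = 15.

15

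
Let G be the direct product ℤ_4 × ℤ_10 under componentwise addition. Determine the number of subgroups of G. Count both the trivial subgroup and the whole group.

16

|G| = 40, so by Lagrange every subgroup order divides 40. Divisors: 1, 2, 4, 5, 8, 10, 20, 40.
Subgroups by order — order 1: 1; order 2: 3; order 4: 3; order 5: 1; order 8: 1; order 10: 3; order 20: 3; order 40: 1.
Total: 1 + 3 + 3 + 1 + 1 + 3 + 3 + 1 = 16.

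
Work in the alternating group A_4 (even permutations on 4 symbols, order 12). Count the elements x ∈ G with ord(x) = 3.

8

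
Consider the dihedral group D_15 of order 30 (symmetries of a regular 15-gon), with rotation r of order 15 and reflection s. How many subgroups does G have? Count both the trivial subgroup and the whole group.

|G| = 30, so by Lagrange every subgroup order divides 30. Divisors: 1, 2, 3, 5, 6, 10, 15, 30.
Subgroups by order — order 1: 1; order 2: 15; order 3: 1; order 5: 1; order 6: 5; order 10: 3; order 15: 1; order 30: 1.
Total: 1 + 15 + 1 + 1 + 5 + 3 + 1 + 1 = 28.

28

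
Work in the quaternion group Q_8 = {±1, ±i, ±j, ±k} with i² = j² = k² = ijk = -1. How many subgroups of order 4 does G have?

3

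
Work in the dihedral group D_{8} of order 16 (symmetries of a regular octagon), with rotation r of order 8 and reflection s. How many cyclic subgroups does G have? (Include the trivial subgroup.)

12

Group the elements of G by the cyclic subgroup they generate; each cyclic subgroup of order d accounts for φ(d) elements.
Cyclic subgroups by order — order 1: 1; order 2: 9; order 4: 1; order 8: 1.
Total: 12.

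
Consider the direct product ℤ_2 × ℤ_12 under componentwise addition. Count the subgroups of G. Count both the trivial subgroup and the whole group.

|G| = 24, so by Lagrange every subgroup order divides 24. Divisors: 1, 2, 3, 4, 6, 8, 12, 24.
Subgroups by order — order 1: 1; order 2: 3; order 3: 1; order 4: 3; order 6: 3; order 8: 1; order 12: 3; order 24: 1.
Total: 1 + 3 + 1 + 3 + 3 + 1 + 3 + 1 = 16.

16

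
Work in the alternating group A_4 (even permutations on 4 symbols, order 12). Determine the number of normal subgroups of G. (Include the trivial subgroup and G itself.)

G has 10 subgroups. Checking conjugation-invariance by order — order 1: 1/1 normal; order 2: 0/3 normal; order 3: 0/4 normal; order 4: 1/1 normal; order 12: 1/1 normal.
Total normal subgroups: 3.

3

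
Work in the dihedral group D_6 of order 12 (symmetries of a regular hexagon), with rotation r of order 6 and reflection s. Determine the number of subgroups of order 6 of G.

3

|G| = 12 and 6 | 12, so subgroups of order 6 are possible by Lagrange.
The subgroups of order 6 are: {e, r, r^2, r^3, r^4, r^5}; {e, r^2, r^4, s, r^2s, r^4s}; {e, r^2, r^4, rs, r^3s, r^5s}.
So G has 3 subgroups of order 6.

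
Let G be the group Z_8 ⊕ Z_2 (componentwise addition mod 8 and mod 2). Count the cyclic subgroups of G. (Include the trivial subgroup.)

8

Each element a generates a cyclic subgroup ⟨a⟩; distinct elements may generate the same one (a cyclic group of order d has φ(d) generators).
Cyclic subgroups by order — order 1: 1; order 2: 3; order 4: 2; order 8: 2.
Total: 8.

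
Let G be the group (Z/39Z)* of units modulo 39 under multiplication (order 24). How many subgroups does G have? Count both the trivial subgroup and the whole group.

16

|G| = 24, so by Lagrange every subgroup order divides 24. Divisors: 1, 2, 3, 4, 6, 8, 12, 24.
Subgroups by order — order 1: 1; order 2: 3; order 3: 1; order 4: 3; order 6: 3; order 8: 1; order 12: 3; order 24: 1.
Total: 1 + 3 + 1 + 3 + 3 + 1 + 3 + 1 = 16.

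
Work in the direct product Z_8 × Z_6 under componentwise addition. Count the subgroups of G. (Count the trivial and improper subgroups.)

|G| = 48, so by Lagrange every subgroup order divides 48. Divisors: 1, 2, 3, 4, 6, 8, 12, 16, 24, 48.
Subgroups by order — order 1: 1; order 2: 3; order 3: 1; order 4: 3; order 6: 3; order 8: 3; order 12: 3; order 16: 1; order 24: 3; order 48: 1.
Total: 1 + 3 + 1 + 3 + 3 + 3 + 3 + 1 + 3 + 1 = 22.

22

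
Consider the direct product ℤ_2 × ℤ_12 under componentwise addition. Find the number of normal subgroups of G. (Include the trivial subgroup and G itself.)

16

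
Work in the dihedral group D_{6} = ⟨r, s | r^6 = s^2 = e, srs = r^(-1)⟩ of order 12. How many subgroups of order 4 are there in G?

|G| = 12 and 4 | 12, so subgroups of order 4 are possible by Lagrange.
The subgroups of order 4 are: {e, r^3, r^2s, r^5s}; {e, r^3, s, r^3s}; {e, r^3, rs, r^4s}.
So G has 3 subgroups of order 4.

3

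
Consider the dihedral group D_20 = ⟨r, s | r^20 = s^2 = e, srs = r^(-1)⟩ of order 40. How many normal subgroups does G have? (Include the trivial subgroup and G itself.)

G has 48 subgroups. Checking conjugation-invariance by order — order 1: 1/1 normal; order 2: 1/21 normal; order 4: 1/11 normal; order 5: 1/1 normal; order 8: 0/5 normal; order 10: 1/5 normal; order 20: 3/3 normal; order 40: 1/1 normal.
Total normal subgroups: 9.

9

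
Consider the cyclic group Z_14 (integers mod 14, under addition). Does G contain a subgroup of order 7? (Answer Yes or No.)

7 | 14. A subgroup of order 7 is {0, 2, 4, 6, 8, 10, 12}.

Yes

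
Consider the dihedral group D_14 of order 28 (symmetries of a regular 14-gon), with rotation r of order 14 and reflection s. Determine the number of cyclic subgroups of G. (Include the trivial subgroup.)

A cyclic subgroup of order d is generated by each of its φ(d) elements of order d, so the cyclic subgroups of order d number (#elements of order d)/φ(d).
Cyclic subgroups by order — order 1: 1; order 2: 15; order 7: 1; order 14: 1.
Total: 18.

18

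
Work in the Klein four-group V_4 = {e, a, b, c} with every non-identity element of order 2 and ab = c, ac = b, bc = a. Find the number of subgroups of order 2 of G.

|G| = 4 and 2 | 4, so subgroups of order 2 are possible by Lagrange.
The subgroups of order 2 are: {e, a}; {e, b}; {e, c}.
So G has 3 subgroups of order 2.

3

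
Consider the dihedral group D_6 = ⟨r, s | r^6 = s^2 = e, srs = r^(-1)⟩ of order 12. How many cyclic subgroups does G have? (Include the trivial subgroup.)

10

A cyclic subgroup of order d is generated by each of its φ(d) elements of order d, so the cyclic subgroups of order d number (#elements of order d)/φ(d).
Cyclic subgroups by order — order 1: 1; order 2: 7; order 3: 1; order 6: 1.
Total: 10.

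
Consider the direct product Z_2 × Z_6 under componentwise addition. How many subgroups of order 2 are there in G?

3

|G| = 12 and 2 | 12, so subgroups of order 2 are possible by Lagrange.
The subgroups of order 2 are: {(0,0), (0,3)}; {(0,0), (1,0)}; {(0,0), (1,3)}.
So G has 3 subgroups of order 2.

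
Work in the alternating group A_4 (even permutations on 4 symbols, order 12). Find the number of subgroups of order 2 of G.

3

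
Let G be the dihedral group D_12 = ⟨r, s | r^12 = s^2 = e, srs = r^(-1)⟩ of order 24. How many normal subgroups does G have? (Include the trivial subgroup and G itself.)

9

G has 34 subgroups. Checking conjugation-invariance by order — order 1: 1/1 normal; order 2: 1/13 normal; order 3: 1/1 normal; order 4: 1/7 normal; order 6: 1/5 normal; order 8: 0/3 normal; order 12: 3/3 normal; order 24: 1/1 normal.
Total normal subgroups: 9.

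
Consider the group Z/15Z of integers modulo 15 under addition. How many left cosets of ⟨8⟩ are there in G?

1

|⟨8⟩| = 15 and |G| = 15.
By Lagrange, [G : H] = |G|/|H| = 15/15 = 1.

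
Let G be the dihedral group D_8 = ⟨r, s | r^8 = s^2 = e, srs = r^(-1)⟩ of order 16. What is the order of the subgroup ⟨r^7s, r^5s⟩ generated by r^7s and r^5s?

8

|⟨r^7s⟩| = 2 and |⟨r^5s⟩| = 2, so |H| is a multiple of lcm(2, 2) = 2 and divides |G| = 16.
Closing under the operation: H = {e, r^2, r^4, r^6, rs, r^3s, r^5s, r^7s}, so |H| = 8.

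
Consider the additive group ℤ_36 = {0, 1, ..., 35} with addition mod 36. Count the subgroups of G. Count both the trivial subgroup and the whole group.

A cyclic group of order 36 has exactly one subgroup for each divisor of 36.
Divisors of 36: 1, 2, 3, 4, 6, 9, 12, 18, 36.
So ℤ_36 has 9 subgroups.

9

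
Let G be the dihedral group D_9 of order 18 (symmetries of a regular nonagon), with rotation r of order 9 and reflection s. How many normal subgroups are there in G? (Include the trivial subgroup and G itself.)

4

G has 16 subgroups. Checking conjugation-invariance by order — order 1: 1/1 normal; order 2: 0/9 normal; order 3: 1/1 normal; order 6: 0/3 normal; order 9: 1/1 normal; order 18: 1/1 normal.
Total normal subgroups: 4.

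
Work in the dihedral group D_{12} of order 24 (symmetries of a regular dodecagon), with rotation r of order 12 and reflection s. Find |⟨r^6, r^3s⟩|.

|⟨r^6⟩| = 2 and |⟨r^3s⟩| = 2, so |H| is a multiple of lcm(2, 2) = 2 and divides |G| = 24.
Closing under the operation: H = {e, r^6, r^3s, r^9s}, so |H| = 4.

4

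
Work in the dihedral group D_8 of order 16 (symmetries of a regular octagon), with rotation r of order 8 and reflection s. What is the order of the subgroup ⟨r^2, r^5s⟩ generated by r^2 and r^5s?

8

|⟨r^2⟩| = 4 and |⟨r^5s⟩| = 2, so |H| is a multiple of lcm(4, 2) = 4 and divides |G| = 16.
Closing under the operation: H = {e, r^2, r^4, r^6, rs, r^3s, r^5s, r^7s}, so |H| = 8.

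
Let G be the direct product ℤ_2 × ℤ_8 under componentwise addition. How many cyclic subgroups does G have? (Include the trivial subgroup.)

8

Each element a generates a cyclic subgroup ⟨a⟩; distinct elements may generate the same one (a cyclic group of order d has φ(d) generators).
Cyclic subgroups by order — order 1: 1; order 2: 3; order 4: 2; order 8: 2.
Total: 8.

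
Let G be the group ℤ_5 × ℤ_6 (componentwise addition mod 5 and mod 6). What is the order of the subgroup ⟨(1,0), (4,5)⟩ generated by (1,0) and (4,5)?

30

|⟨(1,0)⟩| = 5 and |⟨(4,5)⟩| = 30, so |H| is a multiple of lcm(5, 30) = 30 and divides |G| = 30.
Closing {(1,0), (4,5)} under the group operation gives all of G, so |H| = 30.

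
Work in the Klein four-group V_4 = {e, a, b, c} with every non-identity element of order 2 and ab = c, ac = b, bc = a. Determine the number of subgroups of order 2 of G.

|G| = 4 and 2 | 4, so subgroups of order 2 are possible by Lagrange.
The subgroups of order 2 are: {e, a}; {e, b}; {e, c}.
So G has 3 subgroups of order 2.

3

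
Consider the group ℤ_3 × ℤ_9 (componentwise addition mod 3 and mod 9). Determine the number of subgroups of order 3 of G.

4

|G| = 27 and 3 | 27, so subgroups of order 3 are possible by Lagrange.
The subgroups of order 3 are: {(0,0), (0,3), (0,6)}; {(0,0), (1,0), (2,0)}; {(0,0), (1,3), (2,6)}; {(0,0), (1,6), (2,3)}.
So G has 4 subgroups of order 3.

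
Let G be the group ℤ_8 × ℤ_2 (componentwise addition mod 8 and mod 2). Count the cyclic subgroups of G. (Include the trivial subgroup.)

A cyclic subgroup of order d is generated by each of its φ(d) elements of order d, so the cyclic subgroups of order d number (#elements of order d)/φ(d).
Cyclic subgroups by order — order 1: 1; order 2: 3; order 4: 2; order 8: 2.
Total: 8.

8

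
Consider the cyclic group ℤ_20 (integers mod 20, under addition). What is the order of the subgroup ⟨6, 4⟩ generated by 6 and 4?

10

|⟨6⟩| = 10 and |⟨4⟩| = 5, so |H| is a multiple of lcm(10, 5) = 10 and divides |G| = 20.
Closing under the operation: H = {0, 2, 4, 6, 8, 10, 12, 14, 16, 18}, so |H| = 10.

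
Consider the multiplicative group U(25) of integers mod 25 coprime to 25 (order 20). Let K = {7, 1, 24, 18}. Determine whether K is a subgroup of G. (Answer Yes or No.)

|K| = 4 divides |G| = 20, consistent with Lagrange.
K contains the identity, every element's inverse is in K, and K is closed under ·: it is a subgroup.
In fact K = ⟨18⟩.

Yes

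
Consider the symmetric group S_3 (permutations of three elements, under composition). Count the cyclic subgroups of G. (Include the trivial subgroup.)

5

Each element a generates a cyclic subgroup ⟨a⟩; distinct elements may generate the same one (a cyclic group of order d has φ(d) generators).
Cyclic subgroups by order — order 1: 1; order 2: 3; order 3: 1.
Total: 5.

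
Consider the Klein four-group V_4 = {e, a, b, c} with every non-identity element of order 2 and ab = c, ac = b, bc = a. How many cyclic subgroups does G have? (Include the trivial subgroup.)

Each element a generates a cyclic subgroup ⟨a⟩; distinct elements may generate the same one (a cyclic group of order d has φ(d) generators).
Cyclic subgroups by order — order 1: 1; order 2: 3.
Total: 4.

4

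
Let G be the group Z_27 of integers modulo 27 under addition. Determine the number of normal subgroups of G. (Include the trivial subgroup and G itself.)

G is abelian, so every subgroup is normal.
G has 4 subgroups in total, hence 4 normal subgroups.

4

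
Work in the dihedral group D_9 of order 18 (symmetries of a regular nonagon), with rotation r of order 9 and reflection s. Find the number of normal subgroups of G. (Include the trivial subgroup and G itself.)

4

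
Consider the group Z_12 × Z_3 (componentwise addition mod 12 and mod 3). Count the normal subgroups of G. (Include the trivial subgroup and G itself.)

G is abelian, so every subgroup is normal.
G has 18 subgroups in total, hence 18 normal subgroups.

18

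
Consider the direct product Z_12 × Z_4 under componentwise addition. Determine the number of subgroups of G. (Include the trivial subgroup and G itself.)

30

|G| = 48, so by Lagrange every subgroup order divides 48. Divisors: 1, 2, 3, 4, 6, 8, 12, 16, 24, 48.
Subgroups by order — order 1: 1; order 2: 3; order 3: 1; order 4: 7; order 6: 3; order 8: 3; order 12: 7; order 16: 1; order 24: 3; order 48: 1.
Total: 1 + 3 + 1 + 7 + 3 + 3 + 7 + 1 + 3 + 1 = 30.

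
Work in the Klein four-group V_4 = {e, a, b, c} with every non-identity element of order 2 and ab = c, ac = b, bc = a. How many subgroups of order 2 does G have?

|G| = 4 and 2 | 4, so subgroups of order 2 are possible by Lagrange.
The subgroups of order 2 are: {e, a}; {e, b}; {e, c}.
So G has 3 subgroups of order 2.

3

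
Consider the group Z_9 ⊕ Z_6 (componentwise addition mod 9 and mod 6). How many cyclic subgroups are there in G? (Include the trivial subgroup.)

Each element a generates a cyclic subgroup ⟨a⟩; distinct elements may generate the same one (a cyclic group of order d has φ(d) generators).
Cyclic subgroups by order — order 1: 1; order 2: 1; order 3: 4; order 6: 4; order 9: 3; order 18: 3.
Total: 16.

16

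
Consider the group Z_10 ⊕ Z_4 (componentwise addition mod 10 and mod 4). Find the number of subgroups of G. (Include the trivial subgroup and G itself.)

16

|G| = 40, so by Lagrange every subgroup order divides 40. Divisors: 1, 2, 4, 5, 8, 10, 20, 40.
Subgroups by order — order 1: 1; order 2: 3; order 4: 3; order 5: 1; order 8: 1; order 10: 3; order 20: 3; order 40: 1.
Total: 1 + 3 + 3 + 1 + 1 + 3 + 3 + 1 = 16.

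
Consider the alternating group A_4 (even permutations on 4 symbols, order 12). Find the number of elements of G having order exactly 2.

The elements of order 2 are: (1 2)(3 4), (1 3)(2 4), (1 4)(2 3).
That's 3.

3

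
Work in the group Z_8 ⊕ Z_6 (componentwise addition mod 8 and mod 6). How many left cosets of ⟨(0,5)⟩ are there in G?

|⟨(0,5)⟩| = 6 and |G| = 48.
By Lagrange, [G : H] = |G|/|H| = 48/6 = 8.

8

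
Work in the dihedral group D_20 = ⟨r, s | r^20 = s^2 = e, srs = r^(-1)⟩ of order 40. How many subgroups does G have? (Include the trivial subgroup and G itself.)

48

|G| = 40, so by Lagrange every subgroup order divides 40. Divisors: 1, 2, 4, 5, 8, 10, 20, 40.
Subgroups by order — order 1: 1; order 2: 21; order 4: 11; order 5: 1; order 8: 5; order 10: 5; order 20: 3; order 40: 1.
Total: 1 + 21 + 11 + 1 + 5 + 5 + 3 + 1 = 48.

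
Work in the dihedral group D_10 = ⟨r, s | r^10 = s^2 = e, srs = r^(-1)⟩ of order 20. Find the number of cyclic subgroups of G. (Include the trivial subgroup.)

14

Each element a generates a cyclic subgroup ⟨a⟩; distinct elements may generate the same one (a cyclic group of order d has φ(d) generators).
Cyclic subgroups by order — order 1: 1; order 2: 11; order 5: 1; order 10: 1.
Total: 14.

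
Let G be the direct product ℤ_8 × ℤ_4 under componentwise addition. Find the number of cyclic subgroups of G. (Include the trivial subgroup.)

14

Group the elements of G by the cyclic subgroup they generate; each cyclic subgroup of order d accounts for φ(d) elements.
Cyclic subgroups by order — order 1: 1; order 2: 3; order 4: 6; order 8: 4.
Total: 14.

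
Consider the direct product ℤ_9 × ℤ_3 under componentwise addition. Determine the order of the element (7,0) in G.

9

The order of (7,0) in Z_9 × Z_3 is lcm(ord(7) in Z_9, ord(0) in Z_3).
ord(7) = 9 and ord(0) = 1, so |⟨(7,0)⟩| = lcm(9, 1) = 9.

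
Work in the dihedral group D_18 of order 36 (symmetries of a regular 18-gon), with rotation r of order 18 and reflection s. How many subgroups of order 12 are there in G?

|G| = 36 and 12 | 36, so subgroups of order 12 are possible by Lagrange.
The subgroups of order 12 are: {e, r^3, r^6, r^9, r^12, r^15, rs, r^4s, r^7s, r^10s, r^13s, r^16s}; {e, r^3, r^6, r^9, r^12, r^15, r^2s, r^5s, r^8s, r^11s, r^14s, r^17s}; {e, r^3, r^6, r^9, r^12, r^15, s, r^3s, r^6s, r^9s, r^12s, r^15s}.
So G has 3 subgroups of order 12.

3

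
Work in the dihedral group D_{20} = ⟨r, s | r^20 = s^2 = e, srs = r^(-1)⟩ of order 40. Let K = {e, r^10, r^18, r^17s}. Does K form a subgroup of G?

r^18 ∈ K but its inverse r^2 ∉ K, so K is not a subgroup.

No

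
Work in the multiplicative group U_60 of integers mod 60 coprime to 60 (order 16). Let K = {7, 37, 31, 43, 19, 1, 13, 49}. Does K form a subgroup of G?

Yes

|K| = 8 divides |G| = 16, consistent with Lagrange.
K contains the identity, every element's inverse is in K, and K is closed under ·: it is a subgroup.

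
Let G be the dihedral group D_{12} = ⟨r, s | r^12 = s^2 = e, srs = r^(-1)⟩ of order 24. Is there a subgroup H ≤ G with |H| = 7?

No

7 does not divide |G| = 24, so by Lagrange no subgroup of order 7 exists.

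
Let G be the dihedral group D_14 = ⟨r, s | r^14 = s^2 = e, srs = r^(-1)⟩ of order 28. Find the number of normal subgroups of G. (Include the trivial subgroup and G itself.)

G has 28 subgroups. Checking conjugation-invariance by order — order 1: 1/1 normal; order 2: 1/15 normal; order 4: 0/7 normal; order 7: 1/1 normal; order 14: 3/3 normal; order 28: 1/1 normal.
Total normal subgroups: 7.

7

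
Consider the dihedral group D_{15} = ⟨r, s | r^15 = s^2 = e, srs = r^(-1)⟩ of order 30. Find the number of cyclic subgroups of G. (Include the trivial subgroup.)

19

A cyclic subgroup of order d is generated by each of its φ(d) elements of order d, so the cyclic subgroups of order d number (#elements of order d)/φ(d).
Cyclic subgroups by order — order 1: 1; order 2: 15; order 3: 1; order 5: 1; order 15: 1.
Total: 19.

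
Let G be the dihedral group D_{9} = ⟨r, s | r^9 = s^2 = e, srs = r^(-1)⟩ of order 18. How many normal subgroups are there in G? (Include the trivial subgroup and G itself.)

G has 16 subgroups. Checking conjugation-invariance by order — order 1: 1/1 normal; order 2: 0/9 normal; order 3: 1/1 normal; order 6: 0/3 normal; order 9: 1/1 normal; order 18: 1/1 normal.
Total normal subgroups: 4.

4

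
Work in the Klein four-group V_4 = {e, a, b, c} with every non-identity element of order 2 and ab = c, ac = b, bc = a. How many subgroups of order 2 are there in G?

3

|G| = 4 and 2 | 4, so subgroups of order 2 are possible by Lagrange.
The subgroups of order 2 are: {e, a}; {e, b}; {e, c}.
So G has 3 subgroups of order 2.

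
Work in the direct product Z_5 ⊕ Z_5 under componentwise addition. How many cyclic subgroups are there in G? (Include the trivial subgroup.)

7

Group the elements of G by the cyclic subgroup they generate; each cyclic subgroup of order d accounts for φ(d) elements.
Cyclic subgroups by order — order 1: 1; order 5: 6.
Total: 7.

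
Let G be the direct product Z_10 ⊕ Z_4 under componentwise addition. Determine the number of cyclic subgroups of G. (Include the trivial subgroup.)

12

A cyclic subgroup of order d is generated by each of its φ(d) elements of order d, so the cyclic subgroups of order d number (#elements of order d)/φ(d).
Cyclic subgroups by order — order 1: 1; order 2: 3; order 4: 2; order 5: 1; order 10: 3; order 20: 2.
Total: 12.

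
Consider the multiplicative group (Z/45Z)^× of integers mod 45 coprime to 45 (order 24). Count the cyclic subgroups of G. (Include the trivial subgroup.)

Each element a generates a cyclic subgroup ⟨a⟩; distinct elements may generate the same one (a cyclic group of order d has φ(d) generators).
Cyclic subgroups by order — order 1: 1; order 2: 3; order 3: 1; order 4: 2; order 6: 3; order 12: 2.
Total: 12.

12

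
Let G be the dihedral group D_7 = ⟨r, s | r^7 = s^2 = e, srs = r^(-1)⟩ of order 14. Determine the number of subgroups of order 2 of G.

7

|G| = 14 and 2 | 14, so subgroups of order 2 are possible by Lagrange.
The subgroups of order 2 are: {e, r^2s}; {e, r^3s}; {e, r^4s}; {e, r^5s}; … (7 in all).
So G has 7 subgroups of order 2.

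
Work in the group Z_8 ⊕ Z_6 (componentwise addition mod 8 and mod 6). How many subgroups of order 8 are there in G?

3

|G| = 48 and 8 | 48, so subgroups of order 8 are possible by Lagrange.
The subgroups of order 8 are: {(0,0), (0,3), (2,0), (2,3), (4,0), (4,3), (6,0), (6,3)}; {(0,0), (1,0), (2,0), (3,0), (4,0), (5,0), (6,0), (7,0)}; {(0,0), (1,3), (2,0), (3,3), (4,0), (5,3), (6,0), (7,3)}.
So G has 3 subgroups of order 8.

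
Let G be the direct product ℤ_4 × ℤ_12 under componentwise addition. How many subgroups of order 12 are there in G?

7

|G| = 48 and 12 | 48, so subgroups of order 12 are possible by Lagrange.
The subgroups of order 12 are: {(0,0), (0,1), (0,2), (0,3), (0,4), (0,5), (0,6), (0,7), (0,8), (0,9), (0,10), (0,11)}; {(0,0), (0,2), (0,4), (0,6), (0,8), (0,10), (2,0), (2,2), (2,4), (2,6), (2,8), (2,10)}; {(0,0), (0,2), (0,4), (0,6), (0,8), (0,10), (2,1), (2,3), (2,5), (2,7), (2,9), (2,11)}; {(0,0), (0,4), (0,8), (1,0), (1,4), (1,8), (2,0), (2,4), (2,8), (3,0), (3,4), (3,8)}; … (7 in all).
So G has 7 subgroups of order 12.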